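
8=8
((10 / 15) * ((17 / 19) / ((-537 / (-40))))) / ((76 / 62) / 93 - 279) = -1306960 / 8206466757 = -0.00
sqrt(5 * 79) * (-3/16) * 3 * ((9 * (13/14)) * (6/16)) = -3159 * sqrt(395)/1792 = -35.04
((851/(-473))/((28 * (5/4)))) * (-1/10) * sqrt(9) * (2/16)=2553/1324400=0.00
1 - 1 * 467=-466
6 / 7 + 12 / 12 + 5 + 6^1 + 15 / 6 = 215 / 14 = 15.36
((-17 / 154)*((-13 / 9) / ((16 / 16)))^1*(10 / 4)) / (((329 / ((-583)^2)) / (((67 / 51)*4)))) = 2164.09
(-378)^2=142884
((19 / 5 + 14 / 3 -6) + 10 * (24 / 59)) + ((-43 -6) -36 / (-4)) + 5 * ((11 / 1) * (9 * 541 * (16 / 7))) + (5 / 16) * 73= 60670579271 / 99120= 612092.20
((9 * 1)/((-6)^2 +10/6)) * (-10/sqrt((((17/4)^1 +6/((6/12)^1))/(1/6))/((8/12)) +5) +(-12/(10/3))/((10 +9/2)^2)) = -108 * sqrt(5)/1243 -1944/475165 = -0.20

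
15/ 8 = 1.88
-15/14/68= -15/952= -0.02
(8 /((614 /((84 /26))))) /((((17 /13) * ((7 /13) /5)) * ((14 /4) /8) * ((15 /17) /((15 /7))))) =24960 /15043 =1.66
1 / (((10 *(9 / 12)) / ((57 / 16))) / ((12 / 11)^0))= 19 / 40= 0.48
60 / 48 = 5 / 4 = 1.25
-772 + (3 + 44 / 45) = -34561 / 45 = -768.02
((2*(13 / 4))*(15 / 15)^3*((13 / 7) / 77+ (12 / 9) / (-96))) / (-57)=-5161 / 4424112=-0.00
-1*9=-9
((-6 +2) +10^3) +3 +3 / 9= 2998 / 3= 999.33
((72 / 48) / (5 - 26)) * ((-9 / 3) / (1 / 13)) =39 / 14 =2.79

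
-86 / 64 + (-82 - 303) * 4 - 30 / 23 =-1135389 / 736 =-1542.65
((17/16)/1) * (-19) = -323/16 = -20.19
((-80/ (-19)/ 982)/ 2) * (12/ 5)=48/ 9329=0.01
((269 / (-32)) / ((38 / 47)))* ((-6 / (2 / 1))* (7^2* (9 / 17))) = 16726689 / 20672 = 809.15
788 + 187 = 975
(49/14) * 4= 14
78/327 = 26/109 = 0.24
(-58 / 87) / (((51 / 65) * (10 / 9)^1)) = -0.76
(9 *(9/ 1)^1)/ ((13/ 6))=486/ 13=37.38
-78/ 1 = -78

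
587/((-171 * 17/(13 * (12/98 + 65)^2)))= -77702512511/6979707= -11132.63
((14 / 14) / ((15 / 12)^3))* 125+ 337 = 401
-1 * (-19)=19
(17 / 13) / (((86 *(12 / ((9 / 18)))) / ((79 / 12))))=1343 / 321984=0.00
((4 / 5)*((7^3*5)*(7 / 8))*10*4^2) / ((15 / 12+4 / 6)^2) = 27659520 / 529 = 52286.43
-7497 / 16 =-468.56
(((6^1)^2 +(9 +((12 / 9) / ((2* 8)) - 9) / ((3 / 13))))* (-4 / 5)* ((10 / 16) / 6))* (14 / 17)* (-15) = 8015 / 1224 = 6.55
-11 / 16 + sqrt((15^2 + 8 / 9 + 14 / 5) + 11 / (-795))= -11 / 16 + sqrt(5781134) / 159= 14.43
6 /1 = 6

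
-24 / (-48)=1 / 2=0.50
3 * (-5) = -15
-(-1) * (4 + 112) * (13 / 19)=1508 / 19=79.37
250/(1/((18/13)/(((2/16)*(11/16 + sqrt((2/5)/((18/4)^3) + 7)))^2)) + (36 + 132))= 48556492749699194880000/32646349264471969154209 - 365235052216320000*sqrt(1055)/32646349264471969154209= 1.49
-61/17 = -3.59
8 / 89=0.09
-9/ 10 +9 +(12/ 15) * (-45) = -279/ 10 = -27.90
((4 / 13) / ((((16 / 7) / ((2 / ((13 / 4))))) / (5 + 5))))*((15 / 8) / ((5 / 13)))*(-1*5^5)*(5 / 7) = -9014.42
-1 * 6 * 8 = -48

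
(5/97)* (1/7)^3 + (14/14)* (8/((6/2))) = 266183/99813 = 2.67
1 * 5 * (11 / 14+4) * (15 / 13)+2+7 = 6663 / 182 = 36.61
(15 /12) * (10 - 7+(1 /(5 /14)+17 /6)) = 259 /24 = 10.79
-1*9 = -9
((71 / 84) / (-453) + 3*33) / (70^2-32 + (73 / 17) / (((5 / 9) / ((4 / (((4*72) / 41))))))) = 640403090 / 31518785529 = 0.02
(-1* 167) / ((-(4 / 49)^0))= 167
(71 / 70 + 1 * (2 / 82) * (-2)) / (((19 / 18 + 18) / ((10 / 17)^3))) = 293400 / 28449449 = 0.01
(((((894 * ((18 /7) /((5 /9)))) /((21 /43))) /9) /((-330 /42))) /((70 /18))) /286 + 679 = 6540872441 /9634625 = 678.89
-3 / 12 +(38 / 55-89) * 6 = -116623 / 220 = -530.10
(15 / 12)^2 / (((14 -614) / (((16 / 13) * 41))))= -41 / 312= -0.13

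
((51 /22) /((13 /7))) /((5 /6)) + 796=570211 /715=797.50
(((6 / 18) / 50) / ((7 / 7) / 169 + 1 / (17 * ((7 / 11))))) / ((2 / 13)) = 261443 / 593400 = 0.44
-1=-1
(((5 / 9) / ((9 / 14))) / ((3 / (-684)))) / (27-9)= -2660 / 243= -10.95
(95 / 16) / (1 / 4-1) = -95 / 12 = -7.92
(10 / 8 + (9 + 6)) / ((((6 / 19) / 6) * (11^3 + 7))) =1235 / 5352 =0.23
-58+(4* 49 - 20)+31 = 149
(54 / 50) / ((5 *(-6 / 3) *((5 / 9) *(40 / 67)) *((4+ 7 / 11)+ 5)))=-179091 / 5300000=-0.03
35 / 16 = 2.19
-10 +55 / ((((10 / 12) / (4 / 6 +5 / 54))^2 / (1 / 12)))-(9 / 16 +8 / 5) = -32495 / 3888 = -8.36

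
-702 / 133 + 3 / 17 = -11535 / 2261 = -5.10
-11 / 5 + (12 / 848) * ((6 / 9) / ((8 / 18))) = -4619 / 2120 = -2.18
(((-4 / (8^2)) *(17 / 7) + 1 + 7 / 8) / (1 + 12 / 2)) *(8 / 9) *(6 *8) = 1544 / 147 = 10.50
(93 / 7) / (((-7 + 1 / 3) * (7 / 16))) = -1116 / 245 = -4.56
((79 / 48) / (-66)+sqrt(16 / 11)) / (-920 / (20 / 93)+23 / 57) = 1501 / 257477088-228* sqrt(11) / 2682053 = -0.00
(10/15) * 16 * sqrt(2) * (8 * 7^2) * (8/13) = 100352 * sqrt(2)/39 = 3638.95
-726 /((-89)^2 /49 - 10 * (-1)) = -35574 /8411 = -4.23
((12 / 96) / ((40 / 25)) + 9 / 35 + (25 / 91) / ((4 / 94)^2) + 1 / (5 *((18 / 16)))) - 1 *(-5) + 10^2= 67414859 / 262080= 257.23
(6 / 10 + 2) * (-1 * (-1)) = 13 / 5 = 2.60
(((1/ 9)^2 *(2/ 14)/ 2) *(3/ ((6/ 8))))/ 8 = 1/ 2268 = 0.00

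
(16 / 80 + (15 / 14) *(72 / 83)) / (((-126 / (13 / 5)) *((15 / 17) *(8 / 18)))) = -725101 / 12201000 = -0.06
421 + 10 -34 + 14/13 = 5175/13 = 398.08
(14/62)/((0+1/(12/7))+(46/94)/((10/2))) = 19740/59551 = 0.33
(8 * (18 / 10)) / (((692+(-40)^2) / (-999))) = -5994 / 955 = -6.28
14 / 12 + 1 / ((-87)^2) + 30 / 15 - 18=-224545 / 15138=-14.83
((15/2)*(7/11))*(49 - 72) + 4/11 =-2407/22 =-109.41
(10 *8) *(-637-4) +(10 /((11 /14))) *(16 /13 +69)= -655020 /13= -50386.15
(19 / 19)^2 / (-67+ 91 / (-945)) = -135 / 9058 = -0.01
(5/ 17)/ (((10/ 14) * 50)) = 7/ 850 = 0.01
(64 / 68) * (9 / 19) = 144 / 323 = 0.45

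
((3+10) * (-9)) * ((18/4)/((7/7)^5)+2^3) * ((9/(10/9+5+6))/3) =-78975/218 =-362.27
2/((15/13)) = 26/15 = 1.73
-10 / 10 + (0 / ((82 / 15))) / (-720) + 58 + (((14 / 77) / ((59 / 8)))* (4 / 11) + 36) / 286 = 58318523 / 1020877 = 57.13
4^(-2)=1 / 16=0.06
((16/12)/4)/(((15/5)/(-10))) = -10/9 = -1.11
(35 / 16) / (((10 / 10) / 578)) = 10115 / 8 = 1264.38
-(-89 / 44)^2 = -7921 / 1936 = -4.09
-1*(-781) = 781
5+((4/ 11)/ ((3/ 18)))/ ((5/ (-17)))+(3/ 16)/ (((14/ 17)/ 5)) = -15767/ 12320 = -1.28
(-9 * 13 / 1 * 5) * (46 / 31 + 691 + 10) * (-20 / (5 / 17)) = 866289060 / 31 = 27944808.39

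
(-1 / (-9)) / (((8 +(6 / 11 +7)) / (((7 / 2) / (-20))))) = -77 / 61560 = -0.00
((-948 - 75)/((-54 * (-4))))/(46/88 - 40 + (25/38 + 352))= -71269/4712742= -0.02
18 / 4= 9 / 2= 4.50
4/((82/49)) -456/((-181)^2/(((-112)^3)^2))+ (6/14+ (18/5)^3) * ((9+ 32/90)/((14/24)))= -1130141754580687011978/41135530625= -27473615568.09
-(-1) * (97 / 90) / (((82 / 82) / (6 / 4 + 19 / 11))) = 3.48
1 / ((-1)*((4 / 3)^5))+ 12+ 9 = 21261 / 1024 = 20.76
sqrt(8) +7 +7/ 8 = 2* sqrt(2) +63/ 8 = 10.70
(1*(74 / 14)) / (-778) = -37 / 5446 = -0.01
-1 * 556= -556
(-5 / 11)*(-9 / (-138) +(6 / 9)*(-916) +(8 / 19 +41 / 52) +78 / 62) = 6425943845 / 23246652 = 276.42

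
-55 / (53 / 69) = -71.60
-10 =-10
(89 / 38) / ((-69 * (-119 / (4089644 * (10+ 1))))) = 2001880738 / 156009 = 12831.83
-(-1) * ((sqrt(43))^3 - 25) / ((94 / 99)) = -2475 / 94+ 4257 * sqrt(43) / 94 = 270.64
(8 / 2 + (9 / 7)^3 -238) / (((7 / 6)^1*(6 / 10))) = -795330 / 2401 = -331.25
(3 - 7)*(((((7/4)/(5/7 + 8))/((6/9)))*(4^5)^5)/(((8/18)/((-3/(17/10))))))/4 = 1396467728205742080/1037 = 1346641975126077.22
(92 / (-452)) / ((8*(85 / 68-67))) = 23 / 59438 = 0.00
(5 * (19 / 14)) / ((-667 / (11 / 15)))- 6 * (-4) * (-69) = -46391393 / 28014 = -1656.01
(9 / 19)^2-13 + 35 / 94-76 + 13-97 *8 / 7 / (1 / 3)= -96909497 / 237538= -407.97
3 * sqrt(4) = 6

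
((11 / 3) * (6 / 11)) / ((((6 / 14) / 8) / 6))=224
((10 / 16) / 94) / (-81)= -0.00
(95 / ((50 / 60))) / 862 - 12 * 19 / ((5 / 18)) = -1768539 / 2155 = -820.67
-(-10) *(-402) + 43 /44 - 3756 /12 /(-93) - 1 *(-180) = -15695509 /4092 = -3835.66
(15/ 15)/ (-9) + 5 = 44/ 9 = 4.89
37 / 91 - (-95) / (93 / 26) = 228211 / 8463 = 26.97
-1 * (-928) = 928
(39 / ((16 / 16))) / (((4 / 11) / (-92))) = -9867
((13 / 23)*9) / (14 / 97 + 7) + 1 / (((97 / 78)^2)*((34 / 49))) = 1.64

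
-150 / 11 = -13.64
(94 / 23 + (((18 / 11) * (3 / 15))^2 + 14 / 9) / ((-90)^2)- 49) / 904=-113899350691 / 2292551910000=-0.05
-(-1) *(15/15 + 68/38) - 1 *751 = -14216/19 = -748.21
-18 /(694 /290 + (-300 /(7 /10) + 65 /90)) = 328860 /7773083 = 0.04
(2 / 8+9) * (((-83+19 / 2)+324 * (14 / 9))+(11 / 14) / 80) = 17840327 / 4480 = 3982.22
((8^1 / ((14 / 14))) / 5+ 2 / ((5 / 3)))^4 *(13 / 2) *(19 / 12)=1186094 / 1875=632.58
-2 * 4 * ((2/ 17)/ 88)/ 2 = -0.01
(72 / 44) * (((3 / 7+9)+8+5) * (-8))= -22608 / 77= -293.61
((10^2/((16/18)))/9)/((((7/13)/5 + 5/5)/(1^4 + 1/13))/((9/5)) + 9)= 175/134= 1.31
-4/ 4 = -1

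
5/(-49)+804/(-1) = -39401/49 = -804.10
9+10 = 19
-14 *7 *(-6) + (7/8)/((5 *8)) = 188167/320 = 588.02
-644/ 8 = -161/ 2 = -80.50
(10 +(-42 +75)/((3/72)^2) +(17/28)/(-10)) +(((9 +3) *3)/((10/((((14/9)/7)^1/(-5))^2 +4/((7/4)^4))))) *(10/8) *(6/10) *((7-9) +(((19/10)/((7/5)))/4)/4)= 639194536607/33614000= 19015.72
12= 12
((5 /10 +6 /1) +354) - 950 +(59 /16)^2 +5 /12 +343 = -178549 /768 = -232.49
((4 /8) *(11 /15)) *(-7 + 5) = -11 /15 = -0.73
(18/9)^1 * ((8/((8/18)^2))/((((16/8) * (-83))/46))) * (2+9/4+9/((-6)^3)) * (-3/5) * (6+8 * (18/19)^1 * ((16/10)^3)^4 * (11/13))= 10274966847876776031/100102539062500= 102644.42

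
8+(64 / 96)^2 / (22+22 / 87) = 11645 / 1452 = 8.02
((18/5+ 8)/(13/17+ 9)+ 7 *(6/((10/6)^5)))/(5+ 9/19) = 21949237/26975000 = 0.81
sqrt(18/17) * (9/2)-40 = -35.37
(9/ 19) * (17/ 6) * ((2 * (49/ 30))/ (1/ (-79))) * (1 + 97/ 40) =-9015559/ 7600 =-1186.26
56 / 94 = 28 / 47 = 0.60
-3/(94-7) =-1/29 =-0.03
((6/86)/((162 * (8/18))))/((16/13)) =13/16512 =0.00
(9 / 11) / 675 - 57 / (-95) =496 / 825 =0.60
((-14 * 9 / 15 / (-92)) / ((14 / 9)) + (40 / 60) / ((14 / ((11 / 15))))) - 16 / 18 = -23047 / 28980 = -0.80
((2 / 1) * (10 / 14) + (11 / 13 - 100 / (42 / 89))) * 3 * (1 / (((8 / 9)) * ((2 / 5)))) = -2575305 / 1456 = -1768.75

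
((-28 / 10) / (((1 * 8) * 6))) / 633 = -7 / 75960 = -0.00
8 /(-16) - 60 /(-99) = 7 /66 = 0.11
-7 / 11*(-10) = 70 / 11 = 6.36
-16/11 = -1.45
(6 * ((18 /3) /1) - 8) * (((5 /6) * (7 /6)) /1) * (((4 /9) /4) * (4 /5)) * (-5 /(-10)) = 1.21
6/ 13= 0.46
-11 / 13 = -0.85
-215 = -215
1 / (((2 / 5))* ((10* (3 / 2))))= 1 / 6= 0.17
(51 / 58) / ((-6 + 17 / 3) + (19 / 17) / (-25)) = -65025 / 27956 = -2.33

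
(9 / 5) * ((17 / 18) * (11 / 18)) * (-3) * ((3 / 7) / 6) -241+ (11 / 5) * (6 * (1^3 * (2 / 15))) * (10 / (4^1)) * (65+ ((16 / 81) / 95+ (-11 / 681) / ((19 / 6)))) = 21893854819 / 489094200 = 44.76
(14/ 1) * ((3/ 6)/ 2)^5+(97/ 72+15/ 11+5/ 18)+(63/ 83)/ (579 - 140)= 616468049/ 205213184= 3.00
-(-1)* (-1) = -1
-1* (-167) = 167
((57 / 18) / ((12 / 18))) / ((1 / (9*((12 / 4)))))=513 / 4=128.25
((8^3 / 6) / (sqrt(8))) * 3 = 64 * sqrt(2) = 90.51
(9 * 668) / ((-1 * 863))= -6012 / 863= -6.97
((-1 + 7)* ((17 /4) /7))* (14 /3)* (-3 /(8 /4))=-51 /2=-25.50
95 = 95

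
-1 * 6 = -6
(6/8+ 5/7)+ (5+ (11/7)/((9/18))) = 9.61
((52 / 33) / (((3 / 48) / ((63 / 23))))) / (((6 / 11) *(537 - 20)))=2912 / 11891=0.24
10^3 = 1000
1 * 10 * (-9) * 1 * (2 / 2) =-90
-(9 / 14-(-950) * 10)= -133009 / 14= -9500.64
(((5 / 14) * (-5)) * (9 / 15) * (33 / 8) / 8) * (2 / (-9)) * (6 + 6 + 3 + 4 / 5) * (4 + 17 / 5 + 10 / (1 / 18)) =814253 / 2240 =363.51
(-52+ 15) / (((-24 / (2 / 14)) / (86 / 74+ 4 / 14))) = 125 / 392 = 0.32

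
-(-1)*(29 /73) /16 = 29 /1168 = 0.02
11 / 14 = 0.79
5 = 5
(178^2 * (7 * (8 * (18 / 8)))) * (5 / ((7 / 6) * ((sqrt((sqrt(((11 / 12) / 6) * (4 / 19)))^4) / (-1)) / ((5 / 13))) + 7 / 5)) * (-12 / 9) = -39009340800 / 1909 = -20434437.30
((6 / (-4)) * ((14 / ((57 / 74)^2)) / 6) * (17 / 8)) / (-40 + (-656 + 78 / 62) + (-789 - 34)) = 5050241 / 611461800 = 0.01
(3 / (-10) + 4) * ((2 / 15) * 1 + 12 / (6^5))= 16169 / 32400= 0.50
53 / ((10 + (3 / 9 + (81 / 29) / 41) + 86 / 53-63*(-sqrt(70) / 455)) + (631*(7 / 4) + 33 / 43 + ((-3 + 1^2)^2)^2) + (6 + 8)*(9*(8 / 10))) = 292130446593808142569860 / 6800799296392775763672601-32782841002606003920*sqrt(70) / 6800799296392775763672601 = 0.04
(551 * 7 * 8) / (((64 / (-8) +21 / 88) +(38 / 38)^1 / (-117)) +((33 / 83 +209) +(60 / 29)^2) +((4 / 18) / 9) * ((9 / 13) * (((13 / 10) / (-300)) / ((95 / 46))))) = 790018244575560000 / 5271949825503607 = 149.85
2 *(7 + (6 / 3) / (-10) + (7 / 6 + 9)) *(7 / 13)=3563 / 195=18.27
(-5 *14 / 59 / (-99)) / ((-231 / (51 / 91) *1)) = -170 / 5846841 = -0.00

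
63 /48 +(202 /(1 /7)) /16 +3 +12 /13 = 19471 /208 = 93.61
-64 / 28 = -16 / 7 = -2.29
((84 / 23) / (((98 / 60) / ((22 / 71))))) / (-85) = -1584 / 194327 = -0.01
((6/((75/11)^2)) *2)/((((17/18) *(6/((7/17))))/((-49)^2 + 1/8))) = 16270023/361250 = 45.04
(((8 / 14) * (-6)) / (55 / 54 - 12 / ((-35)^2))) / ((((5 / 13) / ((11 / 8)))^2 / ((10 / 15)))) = -28.96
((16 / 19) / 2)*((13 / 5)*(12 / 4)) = 312 / 95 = 3.28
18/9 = 2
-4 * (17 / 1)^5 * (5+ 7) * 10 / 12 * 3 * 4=-681531360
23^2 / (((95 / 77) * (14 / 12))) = 34914 / 95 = 367.52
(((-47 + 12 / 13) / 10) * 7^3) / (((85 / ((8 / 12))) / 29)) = -5958253 / 16575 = -359.47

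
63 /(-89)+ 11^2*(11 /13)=117640 /1157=101.68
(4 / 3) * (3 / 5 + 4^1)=92 / 15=6.13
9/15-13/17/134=6769/11390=0.59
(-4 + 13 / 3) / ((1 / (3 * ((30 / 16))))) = 15 / 8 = 1.88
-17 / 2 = -8.50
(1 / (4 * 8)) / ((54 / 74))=37 / 864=0.04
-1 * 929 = -929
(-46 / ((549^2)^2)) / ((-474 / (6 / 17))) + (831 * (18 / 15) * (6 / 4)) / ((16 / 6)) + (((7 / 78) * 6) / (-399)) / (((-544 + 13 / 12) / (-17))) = 880991086993213519938379 / 1570604186588336354520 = 560.92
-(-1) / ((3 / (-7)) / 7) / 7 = -7 / 3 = -2.33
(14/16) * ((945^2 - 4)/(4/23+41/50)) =3594409525/4572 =786178.81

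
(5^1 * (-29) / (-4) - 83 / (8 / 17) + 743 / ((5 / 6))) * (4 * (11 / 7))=330649 / 70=4723.56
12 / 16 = 3 / 4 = 0.75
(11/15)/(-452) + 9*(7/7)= 61009/6780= 9.00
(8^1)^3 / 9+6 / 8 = 2075 / 36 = 57.64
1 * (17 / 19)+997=18960 / 19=997.89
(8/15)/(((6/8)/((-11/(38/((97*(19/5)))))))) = -17072/225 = -75.88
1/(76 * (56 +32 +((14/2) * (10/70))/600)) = 0.00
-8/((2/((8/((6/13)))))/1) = -208/3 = -69.33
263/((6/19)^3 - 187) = -1803917/1282417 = -1.41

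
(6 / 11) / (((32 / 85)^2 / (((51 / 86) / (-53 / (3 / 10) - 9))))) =-3316275 / 269784064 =-0.01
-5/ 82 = -0.06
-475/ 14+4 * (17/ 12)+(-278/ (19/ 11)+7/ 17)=-2561227/ 13566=-188.80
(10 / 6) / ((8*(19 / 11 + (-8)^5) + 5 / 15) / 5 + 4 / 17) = -935 / 29410837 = -0.00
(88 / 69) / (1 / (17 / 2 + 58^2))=4301.16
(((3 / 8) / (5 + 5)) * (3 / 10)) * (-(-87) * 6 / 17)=2349 / 6800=0.35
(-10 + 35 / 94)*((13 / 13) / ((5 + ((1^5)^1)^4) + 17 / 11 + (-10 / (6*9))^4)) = -5290495155 / 4146948932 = -1.28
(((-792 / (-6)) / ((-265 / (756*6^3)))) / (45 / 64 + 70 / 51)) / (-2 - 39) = 70355755008 / 73610375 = 955.79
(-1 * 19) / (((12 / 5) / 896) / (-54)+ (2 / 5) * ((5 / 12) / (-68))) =6511680 / 857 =7598.23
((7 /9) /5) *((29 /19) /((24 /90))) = 203 /228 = 0.89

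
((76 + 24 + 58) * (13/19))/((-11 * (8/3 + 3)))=-6162/3553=-1.73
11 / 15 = 0.73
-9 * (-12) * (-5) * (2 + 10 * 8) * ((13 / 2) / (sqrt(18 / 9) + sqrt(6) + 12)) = -287820 / (sqrt(2) + sqrt(6) + 12) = -18143.30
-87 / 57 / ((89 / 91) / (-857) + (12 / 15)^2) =-56540575 / 23665773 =-2.39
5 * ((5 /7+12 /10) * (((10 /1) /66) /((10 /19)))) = 1273 /462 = 2.76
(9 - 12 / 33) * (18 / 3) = 570 / 11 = 51.82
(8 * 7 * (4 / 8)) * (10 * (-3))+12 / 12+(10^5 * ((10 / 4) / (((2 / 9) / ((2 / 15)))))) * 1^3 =149161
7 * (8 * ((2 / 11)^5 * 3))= 5376 / 161051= 0.03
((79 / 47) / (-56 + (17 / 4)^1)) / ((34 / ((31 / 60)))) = -2449 / 4961790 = -0.00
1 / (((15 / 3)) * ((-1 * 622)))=-1 / 3110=-0.00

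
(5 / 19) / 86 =5 / 1634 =0.00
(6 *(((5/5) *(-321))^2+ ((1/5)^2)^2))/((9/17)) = 2189621284/1875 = 1167798.02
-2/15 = -0.13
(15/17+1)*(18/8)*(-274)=-19728/17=-1160.47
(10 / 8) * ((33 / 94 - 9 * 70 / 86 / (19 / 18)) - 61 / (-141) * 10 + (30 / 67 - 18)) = -1529357915 / 61745592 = -24.77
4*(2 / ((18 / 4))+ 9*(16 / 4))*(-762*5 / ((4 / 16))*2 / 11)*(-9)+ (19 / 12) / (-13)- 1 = 6238400635 / 1716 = 3635431.61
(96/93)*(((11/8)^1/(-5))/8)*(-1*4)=22/155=0.14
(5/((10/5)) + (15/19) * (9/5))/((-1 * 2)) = -1.96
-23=-23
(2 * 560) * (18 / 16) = 1260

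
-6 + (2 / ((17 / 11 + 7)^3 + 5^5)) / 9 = -269455124 / 44909631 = -6.00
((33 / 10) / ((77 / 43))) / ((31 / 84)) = 774 / 155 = 4.99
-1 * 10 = -10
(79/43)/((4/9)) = 711/172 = 4.13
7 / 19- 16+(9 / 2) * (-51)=-9315 / 38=-245.13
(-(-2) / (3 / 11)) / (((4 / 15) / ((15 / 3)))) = 275 / 2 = 137.50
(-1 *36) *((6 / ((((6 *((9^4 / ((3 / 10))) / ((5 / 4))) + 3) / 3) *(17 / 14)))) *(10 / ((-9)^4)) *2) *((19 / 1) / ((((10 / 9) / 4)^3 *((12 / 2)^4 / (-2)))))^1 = 1216 / 57363525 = 0.00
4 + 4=8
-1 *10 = -10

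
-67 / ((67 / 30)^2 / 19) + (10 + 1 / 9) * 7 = -111221 / 603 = -184.45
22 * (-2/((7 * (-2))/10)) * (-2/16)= -55/14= -3.93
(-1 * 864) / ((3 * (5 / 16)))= -4608 / 5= -921.60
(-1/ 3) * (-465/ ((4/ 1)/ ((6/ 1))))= 465/ 2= 232.50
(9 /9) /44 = 1 /44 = 0.02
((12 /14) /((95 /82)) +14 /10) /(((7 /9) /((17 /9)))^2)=411247 /32585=12.62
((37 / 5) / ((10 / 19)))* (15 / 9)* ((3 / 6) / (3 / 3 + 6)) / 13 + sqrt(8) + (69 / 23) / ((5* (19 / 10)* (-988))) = 253153 / 1971060 + 2* sqrt(2) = 2.96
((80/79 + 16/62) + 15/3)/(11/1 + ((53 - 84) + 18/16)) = -122856/369799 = -0.33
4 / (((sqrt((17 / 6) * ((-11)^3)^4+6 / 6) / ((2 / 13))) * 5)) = 8 * sqrt(320119694425578) / 3467963356277095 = 0.00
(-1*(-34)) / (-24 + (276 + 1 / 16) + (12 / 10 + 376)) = 2720 / 50341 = 0.05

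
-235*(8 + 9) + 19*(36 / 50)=-99533 / 25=-3981.32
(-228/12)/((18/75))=-475/6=-79.17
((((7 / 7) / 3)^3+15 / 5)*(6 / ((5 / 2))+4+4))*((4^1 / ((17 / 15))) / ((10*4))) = 2132 / 765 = 2.79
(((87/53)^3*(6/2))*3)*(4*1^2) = 159.23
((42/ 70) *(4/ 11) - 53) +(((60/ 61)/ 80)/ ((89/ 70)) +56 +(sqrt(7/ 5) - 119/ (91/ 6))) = -35854047/ 7763470 +sqrt(35)/ 5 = -3.44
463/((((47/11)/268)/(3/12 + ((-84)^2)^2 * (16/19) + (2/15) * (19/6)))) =48928073693208149/40185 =1217570578405.08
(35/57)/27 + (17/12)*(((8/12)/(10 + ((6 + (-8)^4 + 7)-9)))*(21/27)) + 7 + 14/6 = 118362041/12650580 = 9.36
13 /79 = 0.16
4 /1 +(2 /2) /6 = 25 /6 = 4.17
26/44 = 0.59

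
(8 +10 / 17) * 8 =1168 / 17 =68.71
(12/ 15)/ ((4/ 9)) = 1.80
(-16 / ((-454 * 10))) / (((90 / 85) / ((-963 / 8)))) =-1819 / 4540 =-0.40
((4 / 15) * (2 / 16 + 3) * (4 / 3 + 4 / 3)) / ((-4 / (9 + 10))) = -95 / 9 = -10.56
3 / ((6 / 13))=13 / 2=6.50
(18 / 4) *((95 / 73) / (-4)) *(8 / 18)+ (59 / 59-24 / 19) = -2535 / 2774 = -0.91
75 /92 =0.82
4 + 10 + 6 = 20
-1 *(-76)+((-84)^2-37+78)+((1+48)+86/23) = 166192/23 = 7225.74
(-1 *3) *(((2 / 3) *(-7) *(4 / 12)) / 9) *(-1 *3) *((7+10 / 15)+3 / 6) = -343 / 27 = -12.70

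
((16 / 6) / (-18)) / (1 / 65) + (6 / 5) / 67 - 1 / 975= -5651573 / 587925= -9.61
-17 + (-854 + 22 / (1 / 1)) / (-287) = -4047 / 287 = -14.10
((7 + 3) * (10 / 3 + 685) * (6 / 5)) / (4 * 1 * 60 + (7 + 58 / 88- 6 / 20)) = 1817200 / 54419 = 33.39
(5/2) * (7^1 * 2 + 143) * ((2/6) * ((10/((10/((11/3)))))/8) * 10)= 43175/72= 599.65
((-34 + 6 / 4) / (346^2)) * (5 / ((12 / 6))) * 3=-975 / 478864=-0.00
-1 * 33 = -33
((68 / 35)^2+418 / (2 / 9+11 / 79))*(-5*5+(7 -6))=-8766142032 / 314825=-27844.49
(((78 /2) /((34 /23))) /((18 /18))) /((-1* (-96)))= 299 /1088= 0.27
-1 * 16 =-16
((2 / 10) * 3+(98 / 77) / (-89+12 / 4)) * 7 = 9688 / 2365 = 4.10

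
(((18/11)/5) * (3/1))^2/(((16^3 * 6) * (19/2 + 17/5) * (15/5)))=27/26639360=0.00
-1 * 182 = -182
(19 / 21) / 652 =19 / 13692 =0.00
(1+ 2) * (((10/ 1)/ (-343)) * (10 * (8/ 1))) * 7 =-2400/ 49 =-48.98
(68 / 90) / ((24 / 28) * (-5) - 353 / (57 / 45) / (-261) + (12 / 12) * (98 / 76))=-262276 / 669435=-0.39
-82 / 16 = -41 / 8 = -5.12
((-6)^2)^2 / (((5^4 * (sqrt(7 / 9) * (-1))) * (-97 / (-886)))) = -3444768 * sqrt(7) / 424375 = -21.48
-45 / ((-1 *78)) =15 / 26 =0.58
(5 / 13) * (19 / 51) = 95 / 663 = 0.14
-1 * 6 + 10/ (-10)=-7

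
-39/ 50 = -0.78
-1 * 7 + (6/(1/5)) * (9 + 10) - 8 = 555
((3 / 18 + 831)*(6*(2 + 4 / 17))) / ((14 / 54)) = 5116662 / 119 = 42997.16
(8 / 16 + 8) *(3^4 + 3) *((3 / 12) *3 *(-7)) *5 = -18742.50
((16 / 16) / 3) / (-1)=-1 / 3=-0.33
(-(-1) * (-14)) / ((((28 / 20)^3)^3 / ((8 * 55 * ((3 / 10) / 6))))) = -14.91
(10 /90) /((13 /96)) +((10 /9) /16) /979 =751937 /916344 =0.82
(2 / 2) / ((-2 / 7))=-3.50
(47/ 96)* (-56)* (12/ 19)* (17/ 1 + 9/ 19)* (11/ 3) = -1201508/ 1083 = -1109.43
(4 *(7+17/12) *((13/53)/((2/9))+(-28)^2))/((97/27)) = 75647889/10282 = 7357.31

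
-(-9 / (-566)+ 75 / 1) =-42459 / 566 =-75.02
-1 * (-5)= 5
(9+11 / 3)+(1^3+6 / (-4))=73 / 6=12.17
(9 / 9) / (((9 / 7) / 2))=14 / 9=1.56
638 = 638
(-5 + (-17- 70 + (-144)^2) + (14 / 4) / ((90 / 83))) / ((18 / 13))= 48314513 / 3240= 14911.89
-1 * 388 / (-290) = 194 / 145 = 1.34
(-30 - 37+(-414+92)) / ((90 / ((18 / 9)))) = -389 / 45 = -8.64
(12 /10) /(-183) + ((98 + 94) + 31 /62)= 117421 /610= 192.49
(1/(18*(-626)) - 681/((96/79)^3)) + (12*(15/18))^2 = -25800176581/92307456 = -279.50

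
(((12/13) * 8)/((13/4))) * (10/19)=3840/3211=1.20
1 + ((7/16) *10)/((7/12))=17/2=8.50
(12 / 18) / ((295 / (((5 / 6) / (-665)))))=-1 / 353115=-0.00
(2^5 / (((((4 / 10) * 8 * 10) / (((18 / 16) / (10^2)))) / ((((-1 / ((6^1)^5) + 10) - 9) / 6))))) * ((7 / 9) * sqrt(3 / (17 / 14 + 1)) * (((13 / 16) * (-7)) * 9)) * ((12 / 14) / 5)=-28301 * sqrt(1302) / 68567040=-0.01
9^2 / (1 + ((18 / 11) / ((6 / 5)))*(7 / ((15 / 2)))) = 891 / 25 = 35.64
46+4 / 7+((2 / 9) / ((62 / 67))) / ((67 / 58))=46.78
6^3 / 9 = 24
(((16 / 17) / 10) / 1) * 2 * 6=96 / 85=1.13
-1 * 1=-1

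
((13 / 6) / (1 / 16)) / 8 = 13 / 3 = 4.33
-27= -27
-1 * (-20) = 20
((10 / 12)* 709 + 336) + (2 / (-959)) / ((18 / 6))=1777665 / 1918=926.83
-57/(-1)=57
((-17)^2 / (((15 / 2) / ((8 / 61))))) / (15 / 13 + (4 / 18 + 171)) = 22542 / 768905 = 0.03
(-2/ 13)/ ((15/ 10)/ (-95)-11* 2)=380/ 54379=0.01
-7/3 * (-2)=14/3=4.67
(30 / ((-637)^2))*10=300 / 405769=0.00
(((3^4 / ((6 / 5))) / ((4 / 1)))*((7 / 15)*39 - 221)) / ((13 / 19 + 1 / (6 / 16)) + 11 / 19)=-780273 / 896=-870.84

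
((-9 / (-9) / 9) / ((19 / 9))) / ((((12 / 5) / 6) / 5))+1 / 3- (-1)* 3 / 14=481 / 399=1.21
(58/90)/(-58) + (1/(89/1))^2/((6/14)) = -7711/712890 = -0.01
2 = 2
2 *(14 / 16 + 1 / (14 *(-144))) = 1763 / 1008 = 1.75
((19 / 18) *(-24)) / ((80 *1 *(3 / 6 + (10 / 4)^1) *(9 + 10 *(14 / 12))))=-0.01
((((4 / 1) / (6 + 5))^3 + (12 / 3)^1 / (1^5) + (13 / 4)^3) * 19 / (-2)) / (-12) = 62111741 / 2044416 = 30.38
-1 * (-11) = 11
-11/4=-2.75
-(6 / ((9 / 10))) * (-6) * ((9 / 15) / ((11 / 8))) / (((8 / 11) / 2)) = 48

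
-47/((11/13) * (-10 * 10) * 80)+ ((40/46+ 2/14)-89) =-1246509629/14168000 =-87.98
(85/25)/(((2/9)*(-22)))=-153/220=-0.70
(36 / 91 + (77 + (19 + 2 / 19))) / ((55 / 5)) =166850 / 19019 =8.77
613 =613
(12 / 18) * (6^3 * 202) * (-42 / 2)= -610848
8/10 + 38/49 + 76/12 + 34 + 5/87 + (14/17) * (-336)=-85059056/362355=-234.74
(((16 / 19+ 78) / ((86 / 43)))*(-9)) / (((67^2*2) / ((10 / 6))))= -11235 / 170582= -0.07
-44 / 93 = -0.47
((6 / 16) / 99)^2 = 1 / 69696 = 0.00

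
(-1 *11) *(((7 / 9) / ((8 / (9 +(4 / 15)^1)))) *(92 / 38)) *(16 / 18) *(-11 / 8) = 29.32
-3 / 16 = -0.19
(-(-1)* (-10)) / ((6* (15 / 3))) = -1 / 3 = -0.33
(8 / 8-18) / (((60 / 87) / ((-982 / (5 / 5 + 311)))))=242063 / 3120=77.58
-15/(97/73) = -1095/97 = -11.29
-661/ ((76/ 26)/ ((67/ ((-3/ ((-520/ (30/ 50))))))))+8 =-748448932/ 171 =-4376894.34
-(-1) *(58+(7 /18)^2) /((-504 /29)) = -546389 /163296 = -3.35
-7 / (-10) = 7 / 10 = 0.70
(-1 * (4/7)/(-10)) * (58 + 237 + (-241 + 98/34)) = 1934/595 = 3.25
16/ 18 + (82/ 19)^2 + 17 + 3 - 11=92645/ 3249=28.51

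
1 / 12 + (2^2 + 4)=8.08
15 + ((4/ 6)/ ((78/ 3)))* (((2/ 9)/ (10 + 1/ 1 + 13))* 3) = 21061/ 1404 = 15.00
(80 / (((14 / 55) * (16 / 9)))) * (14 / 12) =825 / 4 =206.25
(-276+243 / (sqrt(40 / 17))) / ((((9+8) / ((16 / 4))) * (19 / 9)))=-9936 / 323+2187 * sqrt(170) / 1615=-13.11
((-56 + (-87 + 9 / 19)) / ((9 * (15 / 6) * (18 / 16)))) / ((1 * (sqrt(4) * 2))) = -10832 / 7695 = -1.41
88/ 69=1.28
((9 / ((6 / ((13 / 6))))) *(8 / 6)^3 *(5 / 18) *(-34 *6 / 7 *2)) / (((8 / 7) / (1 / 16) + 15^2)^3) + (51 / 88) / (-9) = -174410124241 / 2708122357512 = -0.06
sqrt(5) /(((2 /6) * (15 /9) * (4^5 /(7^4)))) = 21609 * sqrt(5) /5120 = 9.44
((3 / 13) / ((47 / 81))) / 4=243 / 2444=0.10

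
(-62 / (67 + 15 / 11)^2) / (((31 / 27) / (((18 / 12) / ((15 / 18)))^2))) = -264627 / 7068800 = -0.04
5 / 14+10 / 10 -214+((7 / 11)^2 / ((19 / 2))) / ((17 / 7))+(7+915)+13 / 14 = 194325478 / 273581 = 710.30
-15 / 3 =-5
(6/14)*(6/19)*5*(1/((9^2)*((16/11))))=55/9576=0.01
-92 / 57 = -1.61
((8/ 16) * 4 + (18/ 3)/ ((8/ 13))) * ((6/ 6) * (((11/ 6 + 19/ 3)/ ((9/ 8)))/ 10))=2303/ 270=8.53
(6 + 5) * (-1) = -11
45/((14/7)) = 22.50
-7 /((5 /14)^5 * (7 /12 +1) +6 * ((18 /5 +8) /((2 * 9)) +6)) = -0.18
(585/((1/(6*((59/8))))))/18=11505/8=1438.12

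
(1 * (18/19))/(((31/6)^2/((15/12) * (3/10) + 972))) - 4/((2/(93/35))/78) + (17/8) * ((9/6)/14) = -7766483379/20450080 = -379.78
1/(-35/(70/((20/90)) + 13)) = -9.37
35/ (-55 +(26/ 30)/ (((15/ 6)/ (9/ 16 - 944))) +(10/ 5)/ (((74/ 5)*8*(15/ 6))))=-155400/ 1696309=-0.09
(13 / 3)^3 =2197 / 27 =81.37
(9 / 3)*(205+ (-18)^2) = 1587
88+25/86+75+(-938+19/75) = -4995241/6450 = -774.46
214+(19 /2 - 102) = 121.50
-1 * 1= -1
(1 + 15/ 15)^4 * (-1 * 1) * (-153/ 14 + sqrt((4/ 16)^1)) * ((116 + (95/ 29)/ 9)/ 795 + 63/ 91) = 2642340704/ 18882045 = 139.94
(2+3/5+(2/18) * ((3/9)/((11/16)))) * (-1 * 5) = -3941/297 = -13.27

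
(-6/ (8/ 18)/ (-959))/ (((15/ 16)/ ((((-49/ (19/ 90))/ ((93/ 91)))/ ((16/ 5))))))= -85995/ 80693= -1.07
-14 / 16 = -7 / 8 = -0.88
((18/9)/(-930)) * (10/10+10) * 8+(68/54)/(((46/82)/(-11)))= -2394986/96255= -24.88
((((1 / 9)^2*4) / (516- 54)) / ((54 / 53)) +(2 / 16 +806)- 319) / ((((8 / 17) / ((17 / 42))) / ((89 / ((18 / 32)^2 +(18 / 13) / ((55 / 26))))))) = 506382993338930 / 13185228357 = 38405.33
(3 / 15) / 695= 1 / 3475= 0.00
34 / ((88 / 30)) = 255 / 22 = 11.59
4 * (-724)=-2896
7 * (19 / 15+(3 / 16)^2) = 34993 / 3840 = 9.11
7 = 7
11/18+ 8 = 155/18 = 8.61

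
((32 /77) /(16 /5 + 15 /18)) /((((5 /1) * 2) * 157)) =96 /1462769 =0.00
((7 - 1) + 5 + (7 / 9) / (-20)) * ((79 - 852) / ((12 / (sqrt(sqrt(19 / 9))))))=-1525129 * 19^(1 / 4) * sqrt(3) / 6480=-851.10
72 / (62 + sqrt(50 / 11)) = 8184 / 7039 - 60* sqrt(22) / 7039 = 1.12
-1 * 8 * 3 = -24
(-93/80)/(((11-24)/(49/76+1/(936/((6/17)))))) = 503843/8733920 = 0.06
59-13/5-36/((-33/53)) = 114.22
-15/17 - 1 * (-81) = 1362/17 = 80.12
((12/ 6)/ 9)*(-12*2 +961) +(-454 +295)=443/ 9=49.22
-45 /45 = -1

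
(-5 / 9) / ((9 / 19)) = -95 / 81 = -1.17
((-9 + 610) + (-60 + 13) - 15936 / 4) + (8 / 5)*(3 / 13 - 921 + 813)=-3602.43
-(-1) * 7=7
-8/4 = -2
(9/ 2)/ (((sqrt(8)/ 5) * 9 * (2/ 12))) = 5.30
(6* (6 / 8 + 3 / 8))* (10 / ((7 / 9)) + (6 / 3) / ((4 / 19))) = 8451 / 56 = 150.91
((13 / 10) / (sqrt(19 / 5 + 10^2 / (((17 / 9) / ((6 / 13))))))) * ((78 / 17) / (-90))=-169 * sqrt(34474895) / 79557450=-0.01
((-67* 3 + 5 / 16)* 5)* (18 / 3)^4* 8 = -10403640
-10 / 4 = -2.50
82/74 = 41/37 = 1.11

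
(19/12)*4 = 19/3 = 6.33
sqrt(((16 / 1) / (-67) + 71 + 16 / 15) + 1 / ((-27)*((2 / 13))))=sqrt(2602972110) / 6030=8.46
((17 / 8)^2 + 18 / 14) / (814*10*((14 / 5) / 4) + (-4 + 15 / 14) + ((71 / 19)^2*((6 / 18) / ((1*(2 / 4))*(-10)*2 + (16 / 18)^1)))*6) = 38467799 / 37742827680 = 0.00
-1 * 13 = -13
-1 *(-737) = 737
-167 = -167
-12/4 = -3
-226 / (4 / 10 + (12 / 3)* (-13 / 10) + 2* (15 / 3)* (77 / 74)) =-41810 / 1037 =-40.32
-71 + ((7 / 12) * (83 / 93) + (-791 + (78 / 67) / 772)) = -12431983879 / 14430996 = -861.48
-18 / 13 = -1.38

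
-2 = -2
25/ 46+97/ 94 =1703/ 1081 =1.58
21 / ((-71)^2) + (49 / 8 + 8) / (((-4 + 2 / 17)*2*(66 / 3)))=-9195889 / 117112512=-0.08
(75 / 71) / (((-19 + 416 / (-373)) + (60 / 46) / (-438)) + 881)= 1878801 / 1531162783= 0.00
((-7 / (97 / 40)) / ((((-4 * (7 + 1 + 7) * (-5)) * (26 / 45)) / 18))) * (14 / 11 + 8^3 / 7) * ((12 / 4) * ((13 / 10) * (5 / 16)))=-232065 / 8536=-27.19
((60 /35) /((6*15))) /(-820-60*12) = -1 /80850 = -0.00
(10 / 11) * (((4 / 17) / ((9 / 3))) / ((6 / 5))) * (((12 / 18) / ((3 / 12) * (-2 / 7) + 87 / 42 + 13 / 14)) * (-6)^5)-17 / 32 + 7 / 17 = -25834115 / 245344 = -105.30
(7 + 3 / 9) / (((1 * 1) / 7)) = 154 / 3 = 51.33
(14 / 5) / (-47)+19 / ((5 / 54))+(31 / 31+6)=212.14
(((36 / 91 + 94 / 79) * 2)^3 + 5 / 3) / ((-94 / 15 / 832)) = -5983367120696480 / 1343259610511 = -4454.36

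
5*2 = 10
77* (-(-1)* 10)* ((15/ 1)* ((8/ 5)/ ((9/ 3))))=6160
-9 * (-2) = 18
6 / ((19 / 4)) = 24 / 19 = 1.26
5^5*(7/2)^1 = 21875/2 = 10937.50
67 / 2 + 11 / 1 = 89 / 2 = 44.50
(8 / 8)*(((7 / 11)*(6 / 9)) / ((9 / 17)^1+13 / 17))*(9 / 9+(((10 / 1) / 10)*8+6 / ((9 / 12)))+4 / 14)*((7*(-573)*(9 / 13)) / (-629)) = 12033 / 481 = 25.02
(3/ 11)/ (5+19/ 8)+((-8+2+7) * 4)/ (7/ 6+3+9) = 17472/ 51271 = 0.34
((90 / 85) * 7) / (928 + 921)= 126 / 31433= 0.00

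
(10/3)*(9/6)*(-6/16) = -15/8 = -1.88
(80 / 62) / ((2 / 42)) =840 / 31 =27.10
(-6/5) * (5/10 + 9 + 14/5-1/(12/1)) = -14.66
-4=-4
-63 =-63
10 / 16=5 / 8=0.62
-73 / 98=-0.74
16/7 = 2.29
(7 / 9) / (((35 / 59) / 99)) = 649 / 5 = 129.80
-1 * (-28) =28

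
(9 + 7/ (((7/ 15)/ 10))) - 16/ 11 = 1733/ 11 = 157.55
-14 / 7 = -2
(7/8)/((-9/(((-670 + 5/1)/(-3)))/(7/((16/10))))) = -162925/1728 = -94.29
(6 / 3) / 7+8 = 58 / 7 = 8.29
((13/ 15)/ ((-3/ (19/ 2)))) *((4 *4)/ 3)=-14.64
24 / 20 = 6 / 5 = 1.20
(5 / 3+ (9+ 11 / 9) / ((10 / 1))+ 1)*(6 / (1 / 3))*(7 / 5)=2324 / 25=92.96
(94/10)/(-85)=-47/425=-0.11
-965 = -965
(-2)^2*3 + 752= 764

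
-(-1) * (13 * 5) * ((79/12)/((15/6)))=1027/6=171.17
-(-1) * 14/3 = 14/3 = 4.67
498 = 498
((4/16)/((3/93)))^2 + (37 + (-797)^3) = -8100183615/16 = -506261475.94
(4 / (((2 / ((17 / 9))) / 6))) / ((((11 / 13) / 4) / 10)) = 35360 / 33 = 1071.52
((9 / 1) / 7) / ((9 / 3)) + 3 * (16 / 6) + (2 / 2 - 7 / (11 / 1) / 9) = 6485 / 693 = 9.36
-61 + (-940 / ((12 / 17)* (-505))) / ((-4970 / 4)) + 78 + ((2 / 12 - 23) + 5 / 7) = -7712021 / 1505910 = -5.12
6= 6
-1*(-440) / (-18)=-220 / 9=-24.44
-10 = -10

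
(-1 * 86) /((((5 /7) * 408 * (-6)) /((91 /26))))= 2107 /12240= 0.17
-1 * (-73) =73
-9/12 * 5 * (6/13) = -45/26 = -1.73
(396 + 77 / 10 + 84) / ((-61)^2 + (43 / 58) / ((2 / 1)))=282866 / 2158395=0.13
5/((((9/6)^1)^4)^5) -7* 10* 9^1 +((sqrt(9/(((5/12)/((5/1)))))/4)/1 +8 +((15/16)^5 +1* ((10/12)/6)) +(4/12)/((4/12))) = -2267313317033117761/3656158440062976 +3* sqrt(3)/2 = -617.54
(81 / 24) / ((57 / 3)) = 27 / 152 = 0.18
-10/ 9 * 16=-160/ 9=-17.78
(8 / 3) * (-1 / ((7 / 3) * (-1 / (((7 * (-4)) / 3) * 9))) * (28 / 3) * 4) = -3584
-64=-64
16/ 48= 1/ 3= 0.33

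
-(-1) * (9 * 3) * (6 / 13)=162 / 13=12.46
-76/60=-19/15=-1.27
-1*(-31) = 31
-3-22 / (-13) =-17 / 13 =-1.31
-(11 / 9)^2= -121 / 81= -1.49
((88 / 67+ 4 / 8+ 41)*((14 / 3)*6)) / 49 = 11474 / 469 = 24.46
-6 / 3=-2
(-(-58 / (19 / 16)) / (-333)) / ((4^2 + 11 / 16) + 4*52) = -0.00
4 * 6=24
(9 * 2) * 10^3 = 18000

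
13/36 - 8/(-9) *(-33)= -1043/36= -28.97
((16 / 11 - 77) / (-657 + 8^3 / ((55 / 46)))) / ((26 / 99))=411345 / 327158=1.26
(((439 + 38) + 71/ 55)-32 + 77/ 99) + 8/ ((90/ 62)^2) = 10043023/ 22275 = 450.87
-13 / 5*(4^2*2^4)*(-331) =220313.60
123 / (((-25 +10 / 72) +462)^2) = 159408 / 247653169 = 0.00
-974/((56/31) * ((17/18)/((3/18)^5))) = -15097/205632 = -0.07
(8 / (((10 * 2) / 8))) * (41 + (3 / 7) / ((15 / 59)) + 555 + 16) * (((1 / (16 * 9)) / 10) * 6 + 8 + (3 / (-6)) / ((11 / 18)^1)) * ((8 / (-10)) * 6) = -3259824872 / 48125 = -67736.62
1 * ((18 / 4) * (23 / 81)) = 1.28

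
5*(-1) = -5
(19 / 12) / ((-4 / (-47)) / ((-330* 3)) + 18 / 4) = 147345 / 418762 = 0.35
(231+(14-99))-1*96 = 50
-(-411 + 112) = 299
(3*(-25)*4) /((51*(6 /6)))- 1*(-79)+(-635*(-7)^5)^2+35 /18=34853731177098619 /306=113901082278100.06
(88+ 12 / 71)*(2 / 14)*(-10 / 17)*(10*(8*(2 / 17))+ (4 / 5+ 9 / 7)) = -85649320 / 1005431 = -85.19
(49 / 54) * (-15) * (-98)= 12005 / 9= 1333.89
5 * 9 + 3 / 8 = 363 / 8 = 45.38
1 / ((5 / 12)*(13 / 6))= 72 / 65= 1.11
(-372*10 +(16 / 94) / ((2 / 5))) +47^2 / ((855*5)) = -747251677 / 200925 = -3719.06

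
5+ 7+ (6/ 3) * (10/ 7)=104/ 7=14.86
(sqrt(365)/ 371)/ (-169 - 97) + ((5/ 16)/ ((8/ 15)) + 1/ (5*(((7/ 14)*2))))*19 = 9557/ 640 - sqrt(365)/ 98686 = 14.93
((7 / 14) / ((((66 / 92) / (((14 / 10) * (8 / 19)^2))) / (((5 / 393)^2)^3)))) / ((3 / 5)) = 161000000 / 131673293558461362411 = 0.00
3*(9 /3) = 9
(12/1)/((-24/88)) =-44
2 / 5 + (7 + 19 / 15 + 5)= 41 / 3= 13.67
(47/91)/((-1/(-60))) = 2820/91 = 30.99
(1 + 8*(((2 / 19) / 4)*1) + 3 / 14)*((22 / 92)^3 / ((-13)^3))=-504449 / 56883353072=-0.00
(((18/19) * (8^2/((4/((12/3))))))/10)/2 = 3.03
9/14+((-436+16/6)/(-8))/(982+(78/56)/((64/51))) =51643591/73992786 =0.70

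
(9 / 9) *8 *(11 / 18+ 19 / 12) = 158 / 9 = 17.56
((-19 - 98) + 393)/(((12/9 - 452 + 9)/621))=-514188/1325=-388.07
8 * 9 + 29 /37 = 2693 /37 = 72.78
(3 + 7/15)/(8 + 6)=26/105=0.25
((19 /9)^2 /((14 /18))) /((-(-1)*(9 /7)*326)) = 361 /26406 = 0.01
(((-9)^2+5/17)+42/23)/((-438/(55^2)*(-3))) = 49156250/256887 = 191.35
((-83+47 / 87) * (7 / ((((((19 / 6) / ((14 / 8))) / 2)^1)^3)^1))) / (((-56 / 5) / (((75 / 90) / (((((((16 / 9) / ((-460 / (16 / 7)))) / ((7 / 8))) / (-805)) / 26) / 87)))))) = 146920932905394375 / 14047232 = 10459066448.49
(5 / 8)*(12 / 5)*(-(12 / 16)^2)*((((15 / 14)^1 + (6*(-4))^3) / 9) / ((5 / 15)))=1741689 / 448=3887.70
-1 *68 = -68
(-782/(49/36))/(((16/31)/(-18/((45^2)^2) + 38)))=-42299.81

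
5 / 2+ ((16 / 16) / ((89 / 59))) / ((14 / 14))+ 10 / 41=24863 / 7298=3.41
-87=-87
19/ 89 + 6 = 553/ 89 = 6.21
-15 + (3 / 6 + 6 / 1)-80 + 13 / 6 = -259 / 3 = -86.33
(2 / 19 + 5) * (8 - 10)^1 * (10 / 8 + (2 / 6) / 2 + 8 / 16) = -2231 / 114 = -19.57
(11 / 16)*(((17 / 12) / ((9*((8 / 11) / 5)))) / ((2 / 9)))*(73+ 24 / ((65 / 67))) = 13068121 / 39936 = 327.23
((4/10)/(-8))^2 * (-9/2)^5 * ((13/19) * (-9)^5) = 45328197213/243200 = 186382.39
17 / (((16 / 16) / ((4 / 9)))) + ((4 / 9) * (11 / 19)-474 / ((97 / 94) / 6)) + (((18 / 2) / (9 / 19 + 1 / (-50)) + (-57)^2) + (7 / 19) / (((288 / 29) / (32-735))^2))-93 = 2273.76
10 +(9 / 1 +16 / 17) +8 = 475 / 17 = 27.94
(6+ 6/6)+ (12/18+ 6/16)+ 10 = 433/24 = 18.04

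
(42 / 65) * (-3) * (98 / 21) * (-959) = 563892 / 65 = 8675.26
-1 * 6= -6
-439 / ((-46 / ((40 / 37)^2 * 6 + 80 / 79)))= 190508440 / 2487473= 76.59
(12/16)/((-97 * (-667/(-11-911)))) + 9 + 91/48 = 33804385/3105552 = 10.89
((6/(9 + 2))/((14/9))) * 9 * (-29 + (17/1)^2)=63180/77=820.52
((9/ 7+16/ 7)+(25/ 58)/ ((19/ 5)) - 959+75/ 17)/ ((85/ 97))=-1085.15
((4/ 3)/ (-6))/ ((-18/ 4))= 4/ 81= 0.05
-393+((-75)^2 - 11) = 5221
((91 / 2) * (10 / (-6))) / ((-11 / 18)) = 1365 / 11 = 124.09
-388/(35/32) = -12416/35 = -354.74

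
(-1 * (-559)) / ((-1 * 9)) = -559 / 9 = -62.11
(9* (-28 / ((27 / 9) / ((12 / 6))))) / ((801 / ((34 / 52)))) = -476 / 3471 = -0.14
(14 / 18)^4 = 2401 / 6561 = 0.37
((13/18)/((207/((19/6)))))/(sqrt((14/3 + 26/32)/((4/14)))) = 247* sqrt(11046)/10289349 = 0.00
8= 8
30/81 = 10/27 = 0.37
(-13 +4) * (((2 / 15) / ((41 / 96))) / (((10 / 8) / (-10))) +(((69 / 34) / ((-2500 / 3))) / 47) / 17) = 62590540383 / 2784515000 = 22.48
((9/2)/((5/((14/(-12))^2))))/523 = 49/20920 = 0.00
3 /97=0.03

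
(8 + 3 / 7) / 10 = 59 / 70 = 0.84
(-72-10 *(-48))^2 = 166464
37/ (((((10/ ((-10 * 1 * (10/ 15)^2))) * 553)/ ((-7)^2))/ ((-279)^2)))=-8960364/ 79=-113422.33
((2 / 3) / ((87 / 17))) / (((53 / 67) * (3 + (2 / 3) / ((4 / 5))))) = 4556 / 106053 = 0.04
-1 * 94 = -94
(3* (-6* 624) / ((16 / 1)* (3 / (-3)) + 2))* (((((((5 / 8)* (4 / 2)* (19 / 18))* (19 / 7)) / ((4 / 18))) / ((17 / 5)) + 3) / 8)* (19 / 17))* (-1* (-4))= 98281053 / 28322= 3470.13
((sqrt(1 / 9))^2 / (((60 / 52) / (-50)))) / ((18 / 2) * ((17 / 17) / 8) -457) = 0.01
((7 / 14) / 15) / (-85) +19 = 19.00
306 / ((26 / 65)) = 765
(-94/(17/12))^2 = 1272384/289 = 4402.71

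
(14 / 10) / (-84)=-1 / 60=-0.02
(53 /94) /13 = 53 /1222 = 0.04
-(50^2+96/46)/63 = -57548/1449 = -39.72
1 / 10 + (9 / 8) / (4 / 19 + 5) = 139 / 440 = 0.32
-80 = -80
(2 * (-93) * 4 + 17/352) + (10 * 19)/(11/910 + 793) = -188915989511/254017632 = -743.71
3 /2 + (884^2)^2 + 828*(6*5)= 1221347009555 /2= 610673504777.50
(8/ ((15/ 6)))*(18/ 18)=16/ 5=3.20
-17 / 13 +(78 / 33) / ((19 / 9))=-511 / 2717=-0.19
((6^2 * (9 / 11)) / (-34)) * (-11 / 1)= 162 / 17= 9.53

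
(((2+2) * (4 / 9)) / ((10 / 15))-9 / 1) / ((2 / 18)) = -57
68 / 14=34 / 7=4.86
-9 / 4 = -2.25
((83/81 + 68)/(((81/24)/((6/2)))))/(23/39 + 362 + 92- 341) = 290732/538245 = 0.54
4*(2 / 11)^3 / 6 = 16 / 3993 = 0.00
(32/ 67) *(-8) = -256/ 67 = -3.82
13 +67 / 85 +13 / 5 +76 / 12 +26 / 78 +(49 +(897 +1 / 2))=494473 / 510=969.55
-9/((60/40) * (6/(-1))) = 1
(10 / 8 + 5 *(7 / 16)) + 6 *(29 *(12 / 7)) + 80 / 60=101827 / 336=303.06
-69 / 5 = -13.80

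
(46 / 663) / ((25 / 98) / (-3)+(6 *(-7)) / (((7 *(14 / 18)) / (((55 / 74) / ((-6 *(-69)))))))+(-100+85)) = -1918154 / 417430325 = -0.00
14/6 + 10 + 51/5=338/15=22.53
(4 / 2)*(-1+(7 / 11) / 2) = -1.36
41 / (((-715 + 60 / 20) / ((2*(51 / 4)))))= -2091 / 1424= -1.47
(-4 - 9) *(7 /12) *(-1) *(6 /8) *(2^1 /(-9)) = -91 /72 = -1.26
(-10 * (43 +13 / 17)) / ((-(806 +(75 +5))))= 3720 / 7531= 0.49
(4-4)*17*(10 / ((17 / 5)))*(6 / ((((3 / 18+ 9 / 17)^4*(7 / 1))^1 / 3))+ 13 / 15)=0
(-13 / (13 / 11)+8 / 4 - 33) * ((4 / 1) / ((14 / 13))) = -156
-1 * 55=-55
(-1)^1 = -1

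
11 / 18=0.61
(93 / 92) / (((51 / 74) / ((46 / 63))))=1147 / 1071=1.07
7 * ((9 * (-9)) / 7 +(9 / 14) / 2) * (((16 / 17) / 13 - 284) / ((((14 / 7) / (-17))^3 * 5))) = -285613209 / 104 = -2746280.86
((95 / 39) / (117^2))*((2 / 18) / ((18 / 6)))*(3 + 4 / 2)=475 / 14414517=0.00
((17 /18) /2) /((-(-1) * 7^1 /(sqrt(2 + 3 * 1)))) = 17 * sqrt(5) /252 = 0.15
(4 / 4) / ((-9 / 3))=-1 / 3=-0.33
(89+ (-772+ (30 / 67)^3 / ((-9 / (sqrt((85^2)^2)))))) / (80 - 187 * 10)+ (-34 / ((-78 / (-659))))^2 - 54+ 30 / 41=2768545977838778419 / 33573027782970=82463.40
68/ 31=2.19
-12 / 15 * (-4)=16 / 5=3.20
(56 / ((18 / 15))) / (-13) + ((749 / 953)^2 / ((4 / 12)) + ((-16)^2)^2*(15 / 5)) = 6963823535665 / 35420151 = 196606.26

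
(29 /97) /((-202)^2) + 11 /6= 21769021 /11873964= 1.83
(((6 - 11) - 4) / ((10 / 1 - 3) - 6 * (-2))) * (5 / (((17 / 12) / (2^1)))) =-1080 / 323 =-3.34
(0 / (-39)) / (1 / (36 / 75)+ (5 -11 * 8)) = 0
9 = 9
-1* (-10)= 10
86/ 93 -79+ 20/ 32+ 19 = -43487/ 744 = -58.45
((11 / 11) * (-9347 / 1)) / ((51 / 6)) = -18694 / 17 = -1099.65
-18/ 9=-2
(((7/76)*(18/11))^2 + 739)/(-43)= -129125005/7513132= -17.19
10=10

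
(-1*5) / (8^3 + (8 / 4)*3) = -5 / 518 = -0.01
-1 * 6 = -6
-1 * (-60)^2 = -3600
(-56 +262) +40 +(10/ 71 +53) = 21239/ 71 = 299.14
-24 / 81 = -8 / 27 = -0.30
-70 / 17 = -4.12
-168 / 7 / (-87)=8 / 29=0.28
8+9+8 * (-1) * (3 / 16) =31 / 2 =15.50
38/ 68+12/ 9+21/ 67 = 15073/ 6834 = 2.21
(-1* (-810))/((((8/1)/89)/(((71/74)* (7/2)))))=17914365/592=30260.75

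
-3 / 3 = -1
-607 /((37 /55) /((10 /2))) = -166925 /37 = -4511.49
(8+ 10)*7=126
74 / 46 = 37 / 23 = 1.61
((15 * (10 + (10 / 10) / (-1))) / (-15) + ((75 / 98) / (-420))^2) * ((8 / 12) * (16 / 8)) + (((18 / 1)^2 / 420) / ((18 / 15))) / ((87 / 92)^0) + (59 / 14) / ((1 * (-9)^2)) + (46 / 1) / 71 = -115370729611 / 10825590384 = -10.66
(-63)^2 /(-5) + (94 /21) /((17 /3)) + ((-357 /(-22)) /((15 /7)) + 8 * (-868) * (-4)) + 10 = 70687473 /2618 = 27000.56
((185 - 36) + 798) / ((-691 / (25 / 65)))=-4735 / 8983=-0.53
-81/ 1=-81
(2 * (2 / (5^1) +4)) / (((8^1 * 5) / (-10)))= -11 / 5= -2.20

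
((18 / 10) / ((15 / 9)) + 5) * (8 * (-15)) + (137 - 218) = -4053 / 5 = -810.60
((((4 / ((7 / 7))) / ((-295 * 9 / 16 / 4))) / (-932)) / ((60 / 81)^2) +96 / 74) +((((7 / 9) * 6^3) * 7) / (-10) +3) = -7203759687 / 63579875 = -113.30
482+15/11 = 5317/11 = 483.36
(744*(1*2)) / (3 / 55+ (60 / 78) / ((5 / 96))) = 354640 / 3533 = 100.38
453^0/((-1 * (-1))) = 1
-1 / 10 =-0.10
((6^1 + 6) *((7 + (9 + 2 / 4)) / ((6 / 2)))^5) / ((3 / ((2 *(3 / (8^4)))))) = 483153 / 16384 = 29.49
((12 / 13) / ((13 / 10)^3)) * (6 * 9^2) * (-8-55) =-367416000 / 28561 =-12864.26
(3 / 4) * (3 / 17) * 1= 9 / 68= 0.13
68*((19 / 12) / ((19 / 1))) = 17 / 3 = 5.67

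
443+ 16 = 459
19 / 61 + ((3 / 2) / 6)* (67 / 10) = 1.99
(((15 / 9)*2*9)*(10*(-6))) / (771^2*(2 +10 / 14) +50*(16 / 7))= -1800 / 1613597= -0.00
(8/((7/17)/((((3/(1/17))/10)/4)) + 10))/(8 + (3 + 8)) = 3468/85025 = 0.04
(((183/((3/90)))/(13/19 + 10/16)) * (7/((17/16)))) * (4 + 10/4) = 607501440/3383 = 179574.77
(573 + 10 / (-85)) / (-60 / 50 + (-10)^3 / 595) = -340865 / 1714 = -198.87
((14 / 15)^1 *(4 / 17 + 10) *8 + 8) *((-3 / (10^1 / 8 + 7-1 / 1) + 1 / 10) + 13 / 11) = 9935172 / 135575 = 73.28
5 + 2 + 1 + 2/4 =17/2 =8.50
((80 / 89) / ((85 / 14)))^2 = 50176 / 2289169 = 0.02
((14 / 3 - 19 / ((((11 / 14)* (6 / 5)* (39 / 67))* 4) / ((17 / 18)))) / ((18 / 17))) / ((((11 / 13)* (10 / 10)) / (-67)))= 370178417 / 1411344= 262.29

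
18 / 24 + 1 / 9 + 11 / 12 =16 / 9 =1.78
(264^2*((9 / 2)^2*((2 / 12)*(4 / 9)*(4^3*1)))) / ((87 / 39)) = 86980608 / 29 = 2999331.31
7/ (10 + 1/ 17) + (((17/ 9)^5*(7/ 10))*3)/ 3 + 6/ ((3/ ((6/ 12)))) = 207867881/ 11219310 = 18.53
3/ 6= 1/ 2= 0.50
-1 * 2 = -2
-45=-45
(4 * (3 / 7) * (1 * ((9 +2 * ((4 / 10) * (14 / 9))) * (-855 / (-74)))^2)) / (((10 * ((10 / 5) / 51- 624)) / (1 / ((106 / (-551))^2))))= -3563720876687193 / 34264207393360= -104.01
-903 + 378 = -525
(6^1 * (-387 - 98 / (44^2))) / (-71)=1123995 / 34364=32.71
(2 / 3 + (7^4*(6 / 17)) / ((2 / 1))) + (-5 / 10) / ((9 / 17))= 129569 / 306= 423.43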